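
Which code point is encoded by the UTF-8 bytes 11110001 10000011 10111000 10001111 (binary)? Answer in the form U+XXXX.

Leading byte 0xF1 = 11110001 matches 11110xxx → 4-byte sequence.
Byte 1: 0xF1 = 11110001, payload 001 (3 bits).
Byte 2: 0x83 = 10000011 (10xxxxxx ✓), payload 000011.
Byte 3: 0xB8 = 10111000 (10xxxxxx ✓), payload 111000.
Byte 4: 0x8F = 10001111 (10xxxxxx ✓), payload 001111.
Concatenate: 001000011111000001111 = 0x43E0F (21 bits → U+43E0F).

U+43E0F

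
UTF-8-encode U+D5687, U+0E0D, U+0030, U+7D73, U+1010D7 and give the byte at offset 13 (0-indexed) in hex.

U+D5687 → 4-byte form F3 95 9A 87 at offsets 0–3.
U+0E0D → 3-byte form E0 B8 8D at offsets 4–6.
U+0030 → 1-byte form 30 at offsets 7–7.
U+7D73 → 3-byte form E7 B5 B3 at offsets 8–10.
U+1010D7 → 4-byte form F4 81 83 97 at offsets 11–14.
Offset 13 falls in char 5's range; it's byte 3 of F4 81 83 97 = 0x83.

0x83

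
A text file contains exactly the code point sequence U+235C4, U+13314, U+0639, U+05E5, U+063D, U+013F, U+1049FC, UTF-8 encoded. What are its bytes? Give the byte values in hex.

U+235C4: 4-byte form → F0 A3 97 84.
U+13314: 4-byte form → F0 93 8C 94.
U+0639: 2-byte form → D8 B9.
U+05E5: 2-byte form → D7 A5.
U+063D: 2-byte form → D8 BD.
U+013F: 2-byte form → C4 BF.
U+1049FC: 4-byte form → F4 84 A7 BC.
Concatenated (20 bytes): F0 A3 97 84 F0 93 8C 94 D8 B9 D7 A5 D8 BD C4 BF F4 84 A7 BC.

F0 A3 97 84 F0 93 8C 94 D8 B9 D7 A5 D8 BD C4 BF F4 84 A7 BC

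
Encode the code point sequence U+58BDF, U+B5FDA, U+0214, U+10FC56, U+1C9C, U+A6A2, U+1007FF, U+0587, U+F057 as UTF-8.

F1 98 AF 9F F2 B5 BF 9A C8 94 F4 8F B1 96 E1 B2 9C EA 9A A2 F4 80 9F BF D6 87 EF 81 97

U+58BDF: 4-byte form → F1 98 AF 9F.
U+B5FDA: 4-byte form → F2 B5 BF 9A.
U+0214: 2-byte form → C8 94.
U+10FC56: 4-byte form → F4 8F B1 96.
U+1C9C: 3-byte form → E1 B2 9C.
U+A6A2: 3-byte form → EA 9A A2.
U+1007FF: 4-byte form → F4 80 9F BF.
U+0587: 2-byte form → D6 87.
U+F057: 3-byte form → EF 81 97.
Concatenated (29 bytes): F1 98 AF 9F F2 B5 BF 9A C8 94 F4 8F B1 96 E1 B2 9C EA 9A A2 F4 80 9F BF D6 87 EF 81 97.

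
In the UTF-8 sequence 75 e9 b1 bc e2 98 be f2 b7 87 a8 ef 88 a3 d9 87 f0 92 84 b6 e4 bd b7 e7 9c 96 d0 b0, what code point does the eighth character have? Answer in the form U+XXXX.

Offset 0: leading byte 0x75 = 01110101 → 1-byte char #1 = 75.
Offset 1: leading byte 0xE9 = 11101001 → 3-byte char #2 = E9 B1 BC.
Offset 4: leading byte 0xE2 = 11100010 → 3-byte char #3 = E2 98 BE.
Offset 7: leading byte 0xF2 = 11110010 → 4-byte char #4 = F2 B7 87 A8.
Offset 11: leading byte 0xEF = 11101111 → 3-byte char #5 = EF 88 A3.
Offset 14: leading byte 0xD9 = 11011001 → 2-byte char #6 = D9 87.
Offset 16: leading byte 0xF0 = 11110000 → 4-byte char #7 = F0 92 84 B6.
Offset 20: leading byte 0xE4 = 11100100 → 3-byte char #8 = E4 BD B7.
Leading byte 0xE4 = 11100100 matches 1110xxxx → 3-byte sequence.
Byte 1: 0xE4 = 11100100, payload 0100 (4 bits).
Byte 2: 0xBD = 10111101 (10xxxxxx ✓), payload 111101.
Byte 3: 0xB7 = 10110111 (10xxxxxx ✓), payload 110111.
Concatenate: 0100111101110111 = 0x4F77 (16 bits → U+4F77).

U+4F77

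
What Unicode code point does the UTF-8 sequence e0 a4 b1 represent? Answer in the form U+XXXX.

U+0931

Leading byte 0xE0 = 11100000 matches 1110xxxx → 3-byte sequence.
Byte 1: 0xE0 = 11100000, payload 0000 (4 bits).
Byte 2: 0xA4 = 10100100 (10xxxxxx ✓), payload 100100.
Byte 3: 0xB1 = 10110001 (10xxxxxx ✓), payload 110001.
Concatenate: 0000100100110001 = 0x931 (16 bits → U+0931).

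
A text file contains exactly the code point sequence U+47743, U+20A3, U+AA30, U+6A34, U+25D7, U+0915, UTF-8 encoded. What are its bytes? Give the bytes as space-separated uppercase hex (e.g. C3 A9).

F1 87 9D 83 E2 82 A3 EA A8 B0 E6 A8 B4 E2 97 97 E0 A4 95

U+47743: 4-byte form → F1 87 9D 83.
U+20A3: 3-byte form → E2 82 A3.
U+AA30: 3-byte form → EA A8 B0.
U+6A34: 3-byte form → E6 A8 B4.
U+25D7: 3-byte form → E2 97 97.
U+0915: 3-byte form → E0 A4 95.
Concatenated (19 bytes): F1 87 9D 83 E2 82 A3 EA A8 B0 E6 A8 B4 E2 97 97 E0 A4 95.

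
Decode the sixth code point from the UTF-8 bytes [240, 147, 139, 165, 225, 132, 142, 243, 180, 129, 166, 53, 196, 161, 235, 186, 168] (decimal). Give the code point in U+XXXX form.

Offset 0: leading byte 0xF0 = 11110000 → 4-byte char #1 = F0 93 8B A5.
Offset 4: leading byte 0xE1 = 11100001 → 3-byte char #2 = E1 84 8E.
Offset 7: leading byte 0xF3 = 11110011 → 4-byte char #3 = F3 B4 81 A6.
Offset 11: leading byte 0x35 = 00110101 → 1-byte char #4 = 35.
Offset 12: leading byte 0xC4 = 11000100 → 2-byte char #5 = C4 A1.
Offset 14: leading byte 0xEB = 11101011 → 3-byte char #6 = EB BA A8.
Leading byte 0xEB = 11101011 matches 1110xxxx → 3-byte sequence.
Byte 1: 0xEB = 11101011, payload 1011 (4 bits).
Byte 2: 0xBA = 10111010 (10xxxxxx ✓), payload 111010.
Byte 3: 0xA8 = 10101000 (10xxxxxx ✓), payload 101000.
Concatenate: 1011111010101000 = 0xBEA8 (16 bits → U+BEA8).

U+BEA8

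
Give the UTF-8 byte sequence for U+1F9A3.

U+1F9A3 = 0x1F9A3 = 129443 decimal. In range U+10000–U+10FFFF → 4-byte form: 11110xxx 10xxxxxx 10xxxxxx 10xxxxxx.
Binary (21 bits): 000011111100110100011.
Split 3+6+6+6: 000 | 011111 | 100110 | 100011.
Byte 1: 11110000 = 0xF0.
Byte 2: 10011111 = 0x9F.
Byte 3: 10100110 = 0xA6.
Byte 4: 10100011 = 0xA3.

F0 9F A6 A3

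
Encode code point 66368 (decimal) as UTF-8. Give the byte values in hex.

F0 90 8D 80

U+10340 = 0x10340 = 66368 decimal. In range U+10000–U+10FFFF → 4-byte form: 11110xxx 10xxxxxx 10xxxxxx 10xxxxxx.
Binary (21 bits): 000010000001101000000.
Split 3+6+6+6: 000 | 010000 | 001101 | 000000.
Byte 1: 11110000 = 0xF0.
Byte 2: 10010000 = 0x90.
Byte 3: 10001101 = 0x8D.
Byte 4: 10000000 = 0x80.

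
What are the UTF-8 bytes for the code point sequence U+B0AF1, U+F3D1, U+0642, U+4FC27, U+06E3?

F2 B0 AB B1 EF 8F 91 D9 82 F1 8F B0 A7 DB A3

U+B0AF1: 4-byte form → F2 B0 AB B1.
U+F3D1: 3-byte form → EF 8F 91.
U+0642: 2-byte form → D9 82.
U+4FC27: 4-byte form → F1 8F B0 A7.
U+06E3: 2-byte form → DB A3.
Concatenated (15 bytes): F2 B0 AB B1 EF 8F 91 D9 82 F1 8F B0 A7 DB A3.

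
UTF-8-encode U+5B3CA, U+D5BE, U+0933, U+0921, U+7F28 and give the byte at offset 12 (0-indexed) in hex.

U+5B3CA → 4-byte form F1 9B 8F 8A at offsets 0–3.
U+D5BE → 3-byte form ED 96 BE at offsets 4–6.
U+0933 → 3-byte form E0 A4 B3 at offsets 7–9.
U+0921 → 3-byte form E0 A4 A1 at offsets 10–12.
Offset 12 falls in char 4's range; it's byte 3 of E0 A4 A1 = 0xA1.

0xA1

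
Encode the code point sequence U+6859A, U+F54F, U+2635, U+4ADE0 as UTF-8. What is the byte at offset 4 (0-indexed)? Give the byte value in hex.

0xEF

U+6859A → 4-byte form F1 A8 96 9A at offsets 0–3.
U+F54F → 3-byte form EF 95 8F at offsets 4–6.
Offset 4 falls in char 2's range; it's byte 1 of EF 95 8F = 0xEF.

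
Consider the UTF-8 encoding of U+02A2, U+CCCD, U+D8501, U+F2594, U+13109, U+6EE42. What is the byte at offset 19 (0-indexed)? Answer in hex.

U+02A2 → 2-byte form CA A2 at offsets 0–1.
U+CCCD → 3-byte form EC B3 8D at offsets 2–4.
U+D8501 → 4-byte form F3 98 94 81 at offsets 5–8.
U+F2594 → 4-byte form F3 B2 96 94 at offsets 9–12.
U+13109 → 4-byte form F0 93 84 89 at offsets 13–16.
U+6EE42 → 4-byte form F1 AE B9 82 at offsets 17–20.
Offset 19 falls in char 6's range; it's byte 3 of F1 AE B9 82 = 0xB9.

0xB9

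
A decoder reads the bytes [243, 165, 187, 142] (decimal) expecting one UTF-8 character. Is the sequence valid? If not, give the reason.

Leading byte 0xF3 = 11110011 → 4-byte form.
Continuation bytes 0xA5=10100101, 0xBB=10111011, 0x8E=10001110 all match 10xxxxxx.
Decoded value 0xE5ECE is ≥ 0x10000 (shortest form) and not a surrogate.

valid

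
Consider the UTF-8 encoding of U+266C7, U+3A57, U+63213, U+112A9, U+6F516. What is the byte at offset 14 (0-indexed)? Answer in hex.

U+266C7 → 4-byte form F0 A6 9B 87 at offsets 0–3.
U+3A57 → 3-byte form E3 A9 97 at offsets 4–6.
U+63213 → 4-byte form F1 A3 88 93 at offsets 7–10.
U+112A9 → 4-byte form F0 91 8A A9 at offsets 11–14.
Offset 14 falls in char 4's range; it's byte 4 of F0 91 8A A9 = 0xA9.

0xA9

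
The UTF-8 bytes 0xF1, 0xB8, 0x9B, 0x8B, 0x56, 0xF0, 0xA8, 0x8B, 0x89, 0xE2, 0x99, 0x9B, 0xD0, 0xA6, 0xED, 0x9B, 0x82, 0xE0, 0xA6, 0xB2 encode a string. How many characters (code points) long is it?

7

Byte at offset 0: 0xF1 = 11110001 → 4-byte char (#1). Advance 4.
Byte at offset 4: 0x56 = 01010110 → 1-byte char (#2). Advance 1.
Byte at offset 5: 0xF0 = 11110000 → 4-byte char (#3). Advance 4.
Byte at offset 9: 0xE2 = 11100010 → 3-byte char (#4). Advance 3.
Byte at offset 12: 0xD0 = 11010000 → 2-byte char (#5). Advance 2.
Byte at offset 14: 0xED = 11101101 → 3-byte char (#6). Advance 3.
Byte at offset 17: 0xE0 = 11100000 → 3-byte char (#7). Advance 3.
Reached end at offset 20 after 7 code points.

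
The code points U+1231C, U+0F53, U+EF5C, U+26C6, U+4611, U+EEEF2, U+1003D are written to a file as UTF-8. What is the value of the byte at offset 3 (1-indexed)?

1-indexed offset 3 is 0-indexed offset 2.
U+1231C → 4-byte form F0 92 8C 9C at offsets 0–3.
Offset 2 falls in char 1's range; it's byte 3 of F0 92 8C 9C = 0x8C.

0x8C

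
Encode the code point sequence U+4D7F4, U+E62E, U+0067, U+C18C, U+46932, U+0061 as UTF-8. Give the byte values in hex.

F1 8D 9F B4 EE 98 AE 67 EC 86 8C F1 86 A4 B2 61

U+4D7F4: 4-byte form → F1 8D 9F B4.
U+E62E: 3-byte form → EE 98 AE.
U+0067: 1-byte form → 67.
U+C18C: 3-byte form → EC 86 8C.
U+46932: 4-byte form → F1 86 A4 B2.
U+0061: 1-byte form → 61.
Concatenated (16 bytes): F1 8D 9F B4 EE 98 AE 67 EC 86 8C F1 86 A4 B2 61.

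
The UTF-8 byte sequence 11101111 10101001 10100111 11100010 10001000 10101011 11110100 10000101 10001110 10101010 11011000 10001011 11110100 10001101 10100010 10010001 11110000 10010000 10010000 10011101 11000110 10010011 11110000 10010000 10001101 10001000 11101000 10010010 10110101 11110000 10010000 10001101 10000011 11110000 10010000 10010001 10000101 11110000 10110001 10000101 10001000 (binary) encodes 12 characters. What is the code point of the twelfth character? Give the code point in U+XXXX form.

Offset 0: leading byte 0xEF = 11101111 → 3-byte char #1 = EF A9 A7.
Offset 3: leading byte 0xE2 = 11100010 → 3-byte char #2 = E2 88 AB.
Offset 6: leading byte 0xF4 = 11110100 → 4-byte char #3 = F4 85 8E AA.
Offset 10: leading byte 0xD8 = 11011000 → 2-byte char #4 = D8 8B.
Offset 12: leading byte 0xF4 = 11110100 → 4-byte char #5 = F4 8D A2 91.
Offset 16: leading byte 0xF0 = 11110000 → 4-byte char #6 = F0 90 90 9D.
Offset 20: leading byte 0xC6 = 11000110 → 2-byte char #7 = C6 93.
Offset 22: leading byte 0xF0 = 11110000 → 4-byte char #8 = F0 90 8D 88.
Offset 26: leading byte 0xE8 = 11101000 → 3-byte char #9 = E8 92 B5.
Offset 29: leading byte 0xF0 = 11110000 → 4-byte char #10 = F0 90 8D 83.
Offset 33: leading byte 0xF0 = 11110000 → 4-byte char #11 = F0 90 91 85.
Offset 37: leading byte 0xF0 = 11110000 → 4-byte char #12 = F0 B1 85 88.
Leading byte 0xF0 = 11110000 matches 11110xxx → 4-byte sequence.
Byte 1: 0xF0 = 11110000, payload 000 (3 bits).
Byte 2: 0xB1 = 10110001 (10xxxxxx ✓), payload 110001.
Byte 3: 0x85 = 10000101 (10xxxxxx ✓), payload 000101.
Byte 4: 0x88 = 10001000 (10xxxxxx ✓), payload 001000.
Concatenate: 000110001000101001000 = 0x31148 (21 bits → U+31148).

U+31148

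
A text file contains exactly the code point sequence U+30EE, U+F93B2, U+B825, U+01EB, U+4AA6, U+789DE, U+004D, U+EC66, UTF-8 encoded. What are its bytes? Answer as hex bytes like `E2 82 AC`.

U+30EE: 3-byte form → E3 83 AE.
U+F93B2: 4-byte form → F3 B9 8E B2.
U+B825: 3-byte form → EB A0 A5.
U+01EB: 2-byte form → C7 AB.
U+4AA6: 3-byte form → E4 AA A6.
U+789DE: 4-byte form → F1 B8 A7 9E.
U+004D: 1-byte form → 4D.
U+EC66: 3-byte form → EE B1 A6.
Concatenated (23 bytes): E3 83 AE F3 B9 8E B2 EB A0 A5 C7 AB E4 AA A6 F1 B8 A7 9E 4D EE B1 A6.

E3 83 AE F3 B9 8E B2 EB A0 A5 C7 AB E4 AA A6 F1 B8 A7 9E 4D EE B1 A6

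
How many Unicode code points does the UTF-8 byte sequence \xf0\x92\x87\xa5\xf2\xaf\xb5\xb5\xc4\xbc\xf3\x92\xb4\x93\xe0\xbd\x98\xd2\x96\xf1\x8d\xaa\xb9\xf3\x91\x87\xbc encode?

8

Byte at offset 0: 0xF0 = 11110000 → 4-byte char (#1). Advance 4.
Byte at offset 4: 0xF2 = 11110010 → 4-byte char (#2). Advance 4.
Byte at offset 8: 0xC4 = 11000100 → 2-byte char (#3). Advance 2.
Byte at offset 10: 0xF3 = 11110011 → 4-byte char (#4). Advance 4.
Byte at offset 14: 0xE0 = 11100000 → 3-byte char (#5). Advance 3.
Byte at offset 17: 0xD2 = 11010010 → 2-byte char (#6). Advance 2.
Byte at offset 19: 0xF1 = 11110001 → 4-byte char (#7). Advance 4.
Byte at offset 23: 0xF3 = 11110011 → 4-byte char (#8). Advance 4.
Reached end at offset 27 after 8 code points.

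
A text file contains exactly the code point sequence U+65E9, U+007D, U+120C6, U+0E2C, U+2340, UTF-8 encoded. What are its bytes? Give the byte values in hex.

U+65E9: 3-byte form → E6 97 A9.
U+007D: 1-byte form → 7D.
U+120C6: 4-byte form → F0 92 83 86.
U+0E2C: 3-byte form → E0 B8 AC.
U+2340: 3-byte form → E2 8D 80.
Concatenated (14 bytes): E6 97 A9 7D F0 92 83 86 E0 B8 AC E2 8D 80.

E6 97 A9 7D F0 92 83 86 E0 B8 AC E2 8D 80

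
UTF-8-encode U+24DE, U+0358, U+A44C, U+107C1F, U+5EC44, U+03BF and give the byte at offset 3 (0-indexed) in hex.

U+24DE → 3-byte form E2 93 9E at offsets 0–2.
U+0358 → 2-byte form CD 98 at offsets 3–4.
Offset 3 falls in char 2's range; it's byte 1 of CD 98 = 0xCD.

0xCD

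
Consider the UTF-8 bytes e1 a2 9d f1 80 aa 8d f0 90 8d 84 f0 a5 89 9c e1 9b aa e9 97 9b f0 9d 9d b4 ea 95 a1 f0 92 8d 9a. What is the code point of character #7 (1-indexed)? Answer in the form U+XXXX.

Offset 0: leading byte 0xE1 = 11100001 → 3-byte char #1 = E1 A2 9D.
Offset 3: leading byte 0xF1 = 11110001 → 4-byte char #2 = F1 80 AA 8D.
Offset 7: leading byte 0xF0 = 11110000 → 4-byte char #3 = F0 90 8D 84.
Offset 11: leading byte 0xF0 = 11110000 → 4-byte char #4 = F0 A5 89 9C.
Offset 15: leading byte 0xE1 = 11100001 → 3-byte char #5 = E1 9B AA.
Offset 18: leading byte 0xE9 = 11101001 → 3-byte char #6 = E9 97 9B.
Offset 21: leading byte 0xF0 = 11110000 → 4-byte char #7 = F0 9D 9D B4.
Leading byte 0xF0 = 11110000 matches 11110xxx → 4-byte sequence.
Byte 1: 0xF0 = 11110000, payload 000 (3 bits).
Byte 2: 0x9D = 10011101 (10xxxxxx ✓), payload 011101.
Byte 3: 0x9D = 10011101 (10xxxxxx ✓), payload 011101.
Byte 4: 0xB4 = 10110100 (10xxxxxx ✓), payload 110100.
Concatenate: 000011101011101110100 = 0x1D774 (21 bits → U+1D774).

U+1D774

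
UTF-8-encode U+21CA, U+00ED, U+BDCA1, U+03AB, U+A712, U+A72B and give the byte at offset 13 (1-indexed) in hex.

1-indexed offset 13 is 0-indexed offset 12.
U+21CA → 3-byte form E2 87 8A at offsets 0–2.
U+00ED → 2-byte form C3 AD at offsets 3–4.
U+BDCA1 → 4-byte form F2 BD B2 A1 at offsets 5–8.
U+03AB → 2-byte form CE AB at offsets 9–10.
U+A712 → 3-byte form EA 9C 92 at offsets 11–13.
Offset 12 falls in char 5's range; it's byte 2 of EA 9C 92 = 0x9C.

0x9C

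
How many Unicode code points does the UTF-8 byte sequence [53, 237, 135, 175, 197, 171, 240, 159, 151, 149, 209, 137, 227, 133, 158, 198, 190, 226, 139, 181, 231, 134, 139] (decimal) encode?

Byte at offset 0: 0x35 = 00110101 → 1-byte char (#1). Advance 1.
Byte at offset 1: 0xED = 11101101 → 3-byte char (#2). Advance 3.
Byte at offset 4: 0xC5 = 11000101 → 2-byte char (#3). Advance 2.
Byte at offset 6: 0xF0 = 11110000 → 4-byte char (#4). Advance 4.
Byte at offset 10: 0xD1 = 11010001 → 2-byte char (#5). Advance 2.
Byte at offset 12: 0xE3 = 11100011 → 3-byte char (#6). Advance 3.
Byte at offset 15: 0xC6 = 11000110 → 2-byte char (#7). Advance 2.
Byte at offset 17: 0xE2 = 11100010 → 3-byte char (#8). Advance 3.
Byte at offset 20: 0xE7 = 11100111 → 3-byte char (#9). Advance 3.
Reached end at offset 23 after 9 code points.

9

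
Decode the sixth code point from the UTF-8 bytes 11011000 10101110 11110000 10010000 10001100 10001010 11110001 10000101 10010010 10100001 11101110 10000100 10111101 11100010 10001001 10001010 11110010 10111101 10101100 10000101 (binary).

Offset 0: leading byte 0xD8 = 11011000 → 2-byte char #1 = D8 AE.
Offset 2: leading byte 0xF0 = 11110000 → 4-byte char #2 = F0 90 8C 8A.
Offset 6: leading byte 0xF1 = 11110001 → 4-byte char #3 = F1 85 92 A1.
Offset 10: leading byte 0xEE = 11101110 → 3-byte char #4 = EE 84 BD.
Offset 13: leading byte 0xE2 = 11100010 → 3-byte char #5 = E2 89 8A.
Offset 16: leading byte 0xF2 = 11110010 → 4-byte char #6 = F2 BD AC 85.
Leading byte 0xF2 = 11110010 matches 11110xxx → 4-byte sequence.
Byte 1: 0xF2 = 11110010, payload 010 (3 bits).
Byte 2: 0xBD = 10111101 (10xxxxxx ✓), payload 111101.
Byte 3: 0xAC = 10101100 (10xxxxxx ✓), payload 101100.
Byte 4: 0x85 = 10000101 (10xxxxxx ✓), payload 000101.
Concatenate: 010111101101100000101 = 0xBDB05 (21 bits → U+BDB05).

U+BDB05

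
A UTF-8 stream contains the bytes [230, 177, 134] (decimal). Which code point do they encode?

U+6C46

Leading byte 0xE6 = 11100110 matches 1110xxxx → 3-byte sequence.
Byte 1: 0xE6 = 11100110, payload 0110 (4 bits).
Byte 2: 0xB1 = 10110001 (10xxxxxx ✓), payload 110001.
Byte 3: 0x86 = 10000110 (10xxxxxx ✓), payload 000110.
Concatenate: 0110110001000110 = 0x6C46 (16 bits → U+6C46).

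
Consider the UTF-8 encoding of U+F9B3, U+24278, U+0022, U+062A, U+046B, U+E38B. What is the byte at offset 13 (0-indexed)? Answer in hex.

0x8E

U+F9B3 → 3-byte form EF A6 B3 at offsets 0–2.
U+24278 → 4-byte form F0 A4 89 B8 at offsets 3–6.
U+0022 → 1-byte form 22 at offsets 7–7.
U+062A → 2-byte form D8 AA at offsets 8–9.
U+046B → 2-byte form D1 AB at offsets 10–11.
U+E38B → 3-byte form EE 8E 8B at offsets 12–14.
Offset 13 falls in char 6's range; it's byte 2 of EE 8E 8B = 0x8E.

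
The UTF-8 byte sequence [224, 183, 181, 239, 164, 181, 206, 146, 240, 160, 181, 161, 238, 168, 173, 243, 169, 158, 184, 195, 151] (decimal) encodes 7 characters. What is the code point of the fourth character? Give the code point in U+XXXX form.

Offset 0: leading byte 0xE0 = 11100000 → 3-byte char #1 = E0 B7 B5.
Offset 3: leading byte 0xEF = 11101111 → 3-byte char #2 = EF A4 B5.
Offset 6: leading byte 0xCE = 11001110 → 2-byte char #3 = CE 92.
Offset 8: leading byte 0xF0 = 11110000 → 4-byte char #4 = F0 A0 B5 A1.
Leading byte 0xF0 = 11110000 matches 11110xxx → 4-byte sequence.
Byte 1: 0xF0 = 11110000, payload 000 (3 bits).
Byte 2: 0xA0 = 10100000 (10xxxxxx ✓), payload 100000.
Byte 3: 0xB5 = 10110101 (10xxxxxx ✓), payload 110101.
Byte 4: 0xA1 = 10100001 (10xxxxxx ✓), payload 100001.
Concatenate: 000100000110101100001 = 0x20D61 (21 bits → U+20D61).

U+20D61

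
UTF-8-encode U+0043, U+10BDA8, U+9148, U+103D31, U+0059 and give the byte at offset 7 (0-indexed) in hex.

U+0043 → 1-byte form 43 at offsets 0–0.
U+10BDA8 → 4-byte form F4 8B B6 A8 at offsets 1–4.
U+9148 → 3-byte form E9 85 88 at offsets 5–7.
Offset 7 falls in char 3's range; it's byte 3 of E9 85 88 = 0x88.

0x88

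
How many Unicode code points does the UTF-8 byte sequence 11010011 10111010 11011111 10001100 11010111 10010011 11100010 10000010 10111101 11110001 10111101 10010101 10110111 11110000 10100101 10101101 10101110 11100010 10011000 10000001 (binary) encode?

Byte at offset 0: 0xD3 = 11010011 → 2-byte char (#1). Advance 2.
Byte at offset 2: 0xDF = 11011111 → 2-byte char (#2). Advance 2.
Byte at offset 4: 0xD7 = 11010111 → 2-byte char (#3). Advance 2.
Byte at offset 6: 0xE2 = 11100010 → 3-byte char (#4). Advance 3.
Byte at offset 9: 0xF1 = 11110001 → 4-byte char (#5). Advance 4.
Byte at offset 13: 0xF0 = 11110000 → 4-byte char (#6). Advance 4.
Byte at offset 17: 0xE2 = 11100010 → 3-byte char (#7). Advance 3.
Reached end at offset 20 after 7 code points.

7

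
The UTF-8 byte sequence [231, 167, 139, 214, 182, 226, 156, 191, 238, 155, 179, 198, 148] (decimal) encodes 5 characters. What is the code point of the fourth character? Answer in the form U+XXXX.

Offset 0: leading byte 0xE7 = 11100111 → 3-byte char #1 = E7 A7 8B.
Offset 3: leading byte 0xD6 = 11010110 → 2-byte char #2 = D6 B6.
Offset 5: leading byte 0xE2 = 11100010 → 3-byte char #3 = E2 9C BF.
Offset 8: leading byte 0xEE = 11101110 → 3-byte char #4 = EE 9B B3.
Leading byte 0xEE = 11101110 matches 1110xxxx → 3-byte sequence.
Byte 1: 0xEE = 11101110, payload 1110 (4 bits).
Byte 2: 0x9B = 10011011 (10xxxxxx ✓), payload 011011.
Byte 3: 0xB3 = 10110011 (10xxxxxx ✓), payload 110011.
Concatenate: 1110011011110011 = 0xE6F3 (16 bits → U+E6F3).

U+E6F3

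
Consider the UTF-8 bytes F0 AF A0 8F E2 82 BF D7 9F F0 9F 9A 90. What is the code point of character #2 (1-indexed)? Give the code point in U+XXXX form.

Offset 0: leading byte 0xF0 = 11110000 → 4-byte char #1 = F0 AF A0 8F.
Offset 4: leading byte 0xE2 = 11100010 → 3-byte char #2 = E2 82 BF.
Leading byte 0xE2 = 11100010 matches 1110xxxx → 3-byte sequence.
Byte 1: 0xE2 = 11100010, payload 0010 (4 bits).
Byte 2: 0x82 = 10000010 (10xxxxxx ✓), payload 000010.
Byte 3: 0xBF = 10111111 (10xxxxxx ✓), payload 111111.
Concatenate: 0010000010111111 = 0x20BF (16 bits → U+20BF).

U+20BF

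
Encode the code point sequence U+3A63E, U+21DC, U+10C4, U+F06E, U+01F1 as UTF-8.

U+3A63E: 4-byte form → F0 BA 98 BE.
U+21DC: 3-byte form → E2 87 9C.
U+10C4: 3-byte form → E1 83 84.
U+F06E: 3-byte form → EF 81 AE.
U+01F1: 2-byte form → C7 B1.
Concatenated (15 bytes): F0 BA 98 BE E2 87 9C E1 83 84 EF 81 AE C7 B1.

F0 BA 98 BE E2 87 9C E1 83 84 EF 81 AE C7 B1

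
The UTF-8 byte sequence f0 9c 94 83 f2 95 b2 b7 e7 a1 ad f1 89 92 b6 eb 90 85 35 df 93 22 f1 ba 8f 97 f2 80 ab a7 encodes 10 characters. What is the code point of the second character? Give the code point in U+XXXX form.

Offset 0: leading byte 0xF0 = 11110000 → 4-byte char #1 = F0 9C 94 83.
Offset 4: leading byte 0xF2 = 11110010 → 4-byte char #2 = F2 95 B2 B7.
Leading byte 0xF2 = 11110010 matches 11110xxx → 4-byte sequence.
Byte 1: 0xF2 = 11110010, payload 010 (3 bits).
Byte 2: 0x95 = 10010101 (10xxxxxx ✓), payload 010101.
Byte 3: 0xB2 = 10110010 (10xxxxxx ✓), payload 110010.
Byte 4: 0xB7 = 10110111 (10xxxxxx ✓), payload 110111.
Concatenate: 010010101110010110111 = 0x95CB7 (21 bits → U+95CB7).

U+95CB7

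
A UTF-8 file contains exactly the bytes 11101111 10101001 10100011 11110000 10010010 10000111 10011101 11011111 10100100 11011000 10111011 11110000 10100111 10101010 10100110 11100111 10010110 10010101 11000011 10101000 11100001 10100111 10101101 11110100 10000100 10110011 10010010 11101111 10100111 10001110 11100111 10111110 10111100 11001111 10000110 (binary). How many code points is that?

Byte at offset 0: 0xEF = 11101111 → 3-byte char (#1). Advance 3.
Byte at offset 3: 0xF0 = 11110000 → 4-byte char (#2). Advance 4.
Byte at offset 7: 0xDF = 11011111 → 2-byte char (#3). Advance 2.
Byte at offset 9: 0xD8 = 11011000 → 2-byte char (#4). Advance 2.
Byte at offset 11: 0xF0 = 11110000 → 4-byte char (#5). Advance 4.
Byte at offset 15: 0xE7 = 11100111 → 3-byte char (#6). Advance 3.
Byte at offset 18: 0xC3 = 11000011 → 2-byte char (#7). Advance 2.
Byte at offset 20: 0xE1 = 11100001 → 3-byte char (#8). Advance 3.
Byte at offset 23: 0xF4 = 11110100 → 4-byte char (#9). Advance 4.
Byte at offset 27: 0xEF = 11101111 → 3-byte char (#10). Advance 3.
Byte at offset 30: 0xE7 = 11100111 → 3-byte char (#11). Advance 3.
Byte at offset 33: 0xCF = 11001111 → 2-byte char (#12). Advance 2.
Reached end at offset 35 after 12 code points.

12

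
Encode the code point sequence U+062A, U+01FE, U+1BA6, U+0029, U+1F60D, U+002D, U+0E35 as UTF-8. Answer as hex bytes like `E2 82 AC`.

U+062A: 2-byte form → D8 AA.
U+01FE: 2-byte form → C7 BE.
U+1BA6: 3-byte form → E1 AE A6.
U+0029: 1-byte form → 29.
U+1F60D: 4-byte form → F0 9F 98 8D.
U+002D: 1-byte form → 2D.
U+0E35: 3-byte form → E0 B8 B5.
Concatenated (16 bytes): D8 AA C7 BE E1 AE A6 29 F0 9F 98 8D 2D E0 B8 B5.

D8 AA C7 BE E1 AE A6 29 F0 9F 98 8D 2D E0 B8 B5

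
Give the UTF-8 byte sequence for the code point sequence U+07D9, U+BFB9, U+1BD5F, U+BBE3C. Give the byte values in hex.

DF 99 EB BE B9 F0 9B B5 9F F2 BB B8 BC

U+07D9: 2-byte form → DF 99.
U+BFB9: 3-byte form → EB BE B9.
U+1BD5F: 4-byte form → F0 9B B5 9F.
U+BBE3C: 4-byte form → F2 BB B8 BC.
Concatenated (13 bytes): DF 99 EB BE B9 F0 9B B5 9F F2 BB B8 BC.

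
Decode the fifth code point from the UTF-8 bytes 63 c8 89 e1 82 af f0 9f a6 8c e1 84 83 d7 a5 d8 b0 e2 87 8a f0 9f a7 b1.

Offset 0: leading byte 0x63 = 01100011 → 1-byte char #1 = 63.
Offset 1: leading byte 0xC8 = 11001000 → 2-byte char #2 = C8 89.
Offset 3: leading byte 0xE1 = 11100001 → 3-byte char #3 = E1 82 AF.
Offset 6: leading byte 0xF0 = 11110000 → 4-byte char #4 = F0 9F A6 8C.
Offset 10: leading byte 0xE1 = 11100001 → 3-byte char #5 = E1 84 83.
Leading byte 0xE1 = 11100001 matches 1110xxxx → 3-byte sequence.
Byte 1: 0xE1 = 11100001, payload 0001 (4 bits).
Byte 2: 0x84 = 10000100 (10xxxxxx ✓), payload 000100.
Byte 3: 0x83 = 10000011 (10xxxxxx ✓), payload 000011.
Concatenate: 0001000100000011 = 0x1103 (16 bits → U+1103).

U+1103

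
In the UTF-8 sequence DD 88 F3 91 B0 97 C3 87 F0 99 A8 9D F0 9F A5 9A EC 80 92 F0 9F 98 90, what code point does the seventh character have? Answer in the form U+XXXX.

Offset 0: leading byte 0xDD = 11011101 → 2-byte char #1 = DD 88.
Offset 2: leading byte 0xF3 = 11110011 → 4-byte char #2 = F3 91 B0 97.
Offset 6: leading byte 0xC3 = 11000011 → 2-byte char #3 = C3 87.
Offset 8: leading byte 0xF0 = 11110000 → 4-byte char #4 = F0 99 A8 9D.
Offset 12: leading byte 0xF0 = 11110000 → 4-byte char #5 = F0 9F A5 9A.
Offset 16: leading byte 0xEC = 11101100 → 3-byte char #6 = EC 80 92.
Offset 19: leading byte 0xF0 = 11110000 → 4-byte char #7 = F0 9F 98 90.
Leading byte 0xF0 = 11110000 matches 11110xxx → 4-byte sequence.
Byte 1: 0xF0 = 11110000, payload 000 (3 bits).
Byte 2: 0x9F = 10011111 (10xxxxxx ✓), payload 011111.
Byte 3: 0x98 = 10011000 (10xxxxxx ✓), payload 011000.
Byte 4: 0x90 = 10010000 (10xxxxxx ✓), payload 010000.
Concatenate: 000011111011000010000 = 0x1F610 (21 bits → U+1F610).

U+1F610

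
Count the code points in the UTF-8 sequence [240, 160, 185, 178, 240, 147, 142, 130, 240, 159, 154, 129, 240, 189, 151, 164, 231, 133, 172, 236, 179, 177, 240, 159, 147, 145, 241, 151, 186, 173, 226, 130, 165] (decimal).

Byte at offset 0: 0xF0 = 11110000 → 4-byte char (#1). Advance 4.
Byte at offset 4: 0xF0 = 11110000 → 4-byte char (#2). Advance 4.
Byte at offset 8: 0xF0 = 11110000 → 4-byte char (#3). Advance 4.
Byte at offset 12: 0xF0 = 11110000 → 4-byte char (#4). Advance 4.
Byte at offset 16: 0xE7 = 11100111 → 3-byte char (#5). Advance 3.
Byte at offset 19: 0xEC = 11101100 → 3-byte char (#6). Advance 3.
Byte at offset 22: 0xF0 = 11110000 → 4-byte char (#7). Advance 4.
Byte at offset 26: 0xF1 = 11110001 → 4-byte char (#8). Advance 4.
Byte at offset 30: 0xE2 = 11100010 → 3-byte char (#9). Advance 3.
Reached end at offset 33 after 9 code points.

9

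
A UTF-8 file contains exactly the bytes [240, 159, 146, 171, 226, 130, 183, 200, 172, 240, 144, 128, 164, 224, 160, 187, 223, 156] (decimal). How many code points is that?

Byte at offset 0: 0xF0 = 11110000 → 4-byte char (#1). Advance 4.
Byte at offset 4: 0xE2 = 11100010 → 3-byte char (#2). Advance 3.
Byte at offset 7: 0xC8 = 11001000 → 2-byte char (#3). Advance 2.
Byte at offset 9: 0xF0 = 11110000 → 4-byte char (#4). Advance 4.
Byte at offset 13: 0xE0 = 11100000 → 3-byte char (#5). Advance 3.
Byte at offset 16: 0xDF = 11011111 → 2-byte char (#6). Advance 2.
Reached end at offset 18 after 6 code points.

6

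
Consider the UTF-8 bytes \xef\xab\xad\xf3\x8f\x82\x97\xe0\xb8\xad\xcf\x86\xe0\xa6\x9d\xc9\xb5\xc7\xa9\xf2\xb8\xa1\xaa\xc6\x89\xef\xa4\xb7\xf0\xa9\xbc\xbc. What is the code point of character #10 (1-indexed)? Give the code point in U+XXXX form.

U+F937

Offset 0: leading byte 0xEF = 11101111 → 3-byte char #1 = EF AB AD.
Offset 3: leading byte 0xF3 = 11110011 → 4-byte char #2 = F3 8F 82 97.
Offset 7: leading byte 0xE0 = 11100000 → 3-byte char #3 = E0 B8 AD.
Offset 10: leading byte 0xCF = 11001111 → 2-byte char #4 = CF 86.
Offset 12: leading byte 0xE0 = 11100000 → 3-byte char #5 = E0 A6 9D.
Offset 15: leading byte 0xC9 = 11001001 → 2-byte char #6 = C9 B5.
Offset 17: leading byte 0xC7 = 11000111 → 2-byte char #7 = C7 A9.
Offset 19: leading byte 0xF2 = 11110010 → 4-byte char #8 = F2 B8 A1 AA.
Offset 23: leading byte 0xC6 = 11000110 → 2-byte char #9 = C6 89.
Offset 25: leading byte 0xEF = 11101111 → 3-byte char #10 = EF A4 B7.
Leading byte 0xEF = 11101111 matches 1110xxxx → 3-byte sequence.
Byte 1: 0xEF = 11101111, payload 1111 (4 bits).
Byte 2: 0xA4 = 10100100 (10xxxxxx ✓), payload 100100.
Byte 3: 0xB7 = 10110111 (10xxxxxx ✓), payload 110111.
Concatenate: 1111100100110111 = 0xF937 (16 bits → U+F937).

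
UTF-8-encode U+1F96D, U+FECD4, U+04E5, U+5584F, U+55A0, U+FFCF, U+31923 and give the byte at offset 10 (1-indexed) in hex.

1-indexed offset 10 is 0-indexed offset 9.
U+1F96D → 4-byte form F0 9F A5 AD at offsets 0–3.
U+FECD4 → 4-byte form F3 BE B3 94 at offsets 4–7.
U+04E5 → 2-byte form D3 A5 at offsets 8–9.
Offset 9 falls in char 3's range; it's byte 2 of D3 A5 = 0xA5.

0xA5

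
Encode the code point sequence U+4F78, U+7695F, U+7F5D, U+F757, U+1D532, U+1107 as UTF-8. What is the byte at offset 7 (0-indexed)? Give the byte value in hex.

U+4F78 → 3-byte form E4 BD B8 at offsets 0–2.
U+7695F → 4-byte form F1 B6 A5 9F at offsets 3–6.
U+7F5D → 3-byte form E7 BD 9D at offsets 7–9.
Offset 7 falls in char 3's range; it's byte 1 of E7 BD 9D = 0xE7.

0xE7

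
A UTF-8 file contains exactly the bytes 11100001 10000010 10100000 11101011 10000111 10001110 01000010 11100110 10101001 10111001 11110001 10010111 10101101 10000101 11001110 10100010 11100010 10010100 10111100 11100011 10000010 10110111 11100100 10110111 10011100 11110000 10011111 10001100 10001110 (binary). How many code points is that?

10

Byte at offset 0: 0xE1 = 11100001 → 3-byte char (#1). Advance 3.
Byte at offset 3: 0xEB = 11101011 → 3-byte char (#2). Advance 3.
Byte at offset 6: 0x42 = 01000010 → 1-byte char (#3). Advance 1.
Byte at offset 7: 0xE6 = 11100110 → 3-byte char (#4). Advance 3.
Byte at offset 10: 0xF1 = 11110001 → 4-byte char (#5). Advance 4.
Byte at offset 14: 0xCE = 11001110 → 2-byte char (#6). Advance 2.
Byte at offset 16: 0xE2 = 11100010 → 3-byte char (#7). Advance 3.
Byte at offset 19: 0xE3 = 11100011 → 3-byte char (#8). Advance 3.
Byte at offset 22: 0xE4 = 11100100 → 3-byte char (#9). Advance 3.
Byte at offset 25: 0xF0 = 11110000 → 4-byte char (#10). Advance 4.
Reached end at offset 29 after 10 code points.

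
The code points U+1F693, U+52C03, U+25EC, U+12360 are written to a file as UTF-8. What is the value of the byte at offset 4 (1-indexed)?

0x93

1-indexed offset 4 is 0-indexed offset 3.
U+1F693 → 4-byte form F0 9F 9A 93 at offsets 0–3.
Offset 3 falls in char 1's range; it's byte 4 of F0 9F 9A 93 = 0x93.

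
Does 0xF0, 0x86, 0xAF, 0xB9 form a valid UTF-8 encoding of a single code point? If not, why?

Leading byte 0xF0 = 11110000 → 4-byte form.
Continuation bytes all match 10xxxxxx. Payload decodes to 0x6BF9.
But 0x6BF9 < 0x10000, the minimum for a 4-byte sequence — this is an overlong encoding.

invalid (overlong encoding)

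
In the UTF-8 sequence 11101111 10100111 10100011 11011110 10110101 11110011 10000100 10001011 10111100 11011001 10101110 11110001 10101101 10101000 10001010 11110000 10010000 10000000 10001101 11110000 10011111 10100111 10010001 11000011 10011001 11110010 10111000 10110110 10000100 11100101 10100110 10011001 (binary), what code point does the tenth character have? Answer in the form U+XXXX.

U+5999

Offset 0: leading byte 0xEF = 11101111 → 3-byte char #1 = EF A7 A3.
Offset 3: leading byte 0xDE = 11011110 → 2-byte char #2 = DE B5.
Offset 5: leading byte 0xF3 = 11110011 → 4-byte char #3 = F3 84 8B BC.
Offset 9: leading byte 0xD9 = 11011001 → 2-byte char #4 = D9 AE.
Offset 11: leading byte 0xF1 = 11110001 → 4-byte char #5 = F1 AD A8 8A.
Offset 15: leading byte 0xF0 = 11110000 → 4-byte char #6 = F0 90 80 8D.
Offset 19: leading byte 0xF0 = 11110000 → 4-byte char #7 = F0 9F A7 91.
Offset 23: leading byte 0xC3 = 11000011 → 2-byte char #8 = C3 99.
Offset 25: leading byte 0xF2 = 11110010 → 4-byte char #9 = F2 B8 B6 84.
Offset 29: leading byte 0xE5 = 11100101 → 3-byte char #10 = E5 A6 99.
Leading byte 0xE5 = 11100101 matches 1110xxxx → 3-byte sequence.
Byte 1: 0xE5 = 11100101, payload 0101 (4 bits).
Byte 2: 0xA6 = 10100110 (10xxxxxx ✓), payload 100110.
Byte 3: 0x99 = 10011001 (10xxxxxx ✓), payload 011001.
Concatenate: 0101100110011001 = 0x5999 (16 bits → U+5999).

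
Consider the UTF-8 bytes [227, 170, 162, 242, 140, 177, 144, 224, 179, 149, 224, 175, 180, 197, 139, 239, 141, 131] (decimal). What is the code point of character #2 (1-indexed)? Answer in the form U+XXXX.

U+8CC50

Offset 0: leading byte 0xE3 = 11100011 → 3-byte char #1 = E3 AA A2.
Offset 3: leading byte 0xF2 = 11110010 → 4-byte char #2 = F2 8C B1 90.
Leading byte 0xF2 = 11110010 matches 11110xxx → 4-byte sequence.
Byte 1: 0xF2 = 11110010, payload 010 (3 bits).
Byte 2: 0x8C = 10001100 (10xxxxxx ✓), payload 001100.
Byte 3: 0xB1 = 10110001 (10xxxxxx ✓), payload 110001.
Byte 4: 0x90 = 10010000 (10xxxxxx ✓), payload 010000.
Concatenate: 010001100110001010000 = 0x8CC50 (21 bits → U+8CC50).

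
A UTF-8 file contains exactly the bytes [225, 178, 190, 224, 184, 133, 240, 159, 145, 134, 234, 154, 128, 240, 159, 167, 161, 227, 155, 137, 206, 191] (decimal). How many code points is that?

Byte at offset 0: 0xE1 = 11100001 → 3-byte char (#1). Advance 3.
Byte at offset 3: 0xE0 = 11100000 → 3-byte char (#2). Advance 3.
Byte at offset 6: 0xF0 = 11110000 → 4-byte char (#3). Advance 4.
Byte at offset 10: 0xEA = 11101010 → 3-byte char (#4). Advance 3.
Byte at offset 13: 0xF0 = 11110000 → 4-byte char (#5). Advance 4.
Byte at offset 17: 0xE3 = 11100011 → 3-byte char (#6). Advance 3.
Byte at offset 20: 0xCE = 11001110 → 2-byte char (#7). Advance 2.
Reached end at offset 22 after 7 code points.

7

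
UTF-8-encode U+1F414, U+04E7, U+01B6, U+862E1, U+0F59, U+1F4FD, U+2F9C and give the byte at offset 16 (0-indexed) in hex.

0x9F

U+1F414 → 4-byte form F0 9F 90 94 at offsets 0–3.
U+04E7 → 2-byte form D3 A7 at offsets 4–5.
U+01B6 → 2-byte form C6 B6 at offsets 6–7.
U+862E1 → 4-byte form F2 86 8B A1 at offsets 8–11.
U+0F59 → 3-byte form E0 BD 99 at offsets 12–14.
U+1F4FD → 4-byte form F0 9F 93 BD at offsets 15–18.
Offset 16 falls in char 6's range; it's byte 2 of F0 9F 93 BD = 0x9F.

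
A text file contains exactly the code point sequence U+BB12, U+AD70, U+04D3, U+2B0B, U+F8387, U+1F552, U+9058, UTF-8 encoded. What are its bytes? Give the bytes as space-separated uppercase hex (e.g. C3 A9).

EB AC 92 EA B5 B0 D3 93 E2 AC 8B F3 B8 8E 87 F0 9F 95 92 E9 81 98

U+BB12: 3-byte form → EB AC 92.
U+AD70: 3-byte form → EA B5 B0.
U+04D3: 2-byte form → D3 93.
U+2B0B: 3-byte form → E2 AC 8B.
U+F8387: 4-byte form → F3 B8 8E 87.
U+1F552: 4-byte form → F0 9F 95 92.
U+9058: 3-byte form → E9 81 98.
Concatenated (22 bytes): EB AC 92 EA B5 B0 D3 93 E2 AC 8B F3 B8 8E 87 F0 9F 95 92 E9 81 98.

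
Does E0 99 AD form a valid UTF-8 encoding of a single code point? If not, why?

invalid (overlong encoding)

Leading byte 0xE0 = 11100000 → 3-byte form.
Continuation bytes all match 10xxxxxx. Payload decodes to 0x66D.
But 0x66D < 0x800, the minimum for a 3-byte sequence — this is an overlong encoding.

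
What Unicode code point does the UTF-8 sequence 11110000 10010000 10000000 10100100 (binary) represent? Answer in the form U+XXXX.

Leading byte 0xF0 = 11110000 matches 11110xxx → 4-byte sequence.
Byte 1: 0xF0 = 11110000, payload 000 (3 bits).
Byte 2: 0x90 = 10010000 (10xxxxxx ✓), payload 010000.
Byte 3: 0x80 = 10000000 (10xxxxxx ✓), payload 000000.
Byte 4: 0xA4 = 10100100 (10xxxxxx ✓), payload 100100.
Concatenate: 000010000000000100100 = 0x10024 (21 bits → U+10024).

U+10024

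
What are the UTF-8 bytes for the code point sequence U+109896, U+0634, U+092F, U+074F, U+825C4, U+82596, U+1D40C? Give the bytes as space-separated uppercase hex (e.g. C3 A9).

U+109896: 4-byte form → F4 89 A2 96.
U+0634: 2-byte form → D8 B4.
U+092F: 3-byte form → E0 A4 AF.
U+074F: 2-byte form → DD 8F.
U+825C4: 4-byte form → F2 82 97 84.
U+82596: 4-byte form → F2 82 96 96.
U+1D40C: 4-byte form → F0 9D 90 8C.
Concatenated (23 bytes): F4 89 A2 96 D8 B4 E0 A4 AF DD 8F F2 82 97 84 F2 82 96 96 F0 9D 90 8C.

F4 89 A2 96 D8 B4 E0 A4 AF DD 8F F2 82 97 84 F2 82 96 96 F0 9D 90 8C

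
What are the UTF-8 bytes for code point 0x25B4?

U+25B4 = 0x25B4 = 9652 decimal. In range U+0800–U+FFFF → 3-byte form: 1110xxxx 10xxxxxx 10xxxxxx.
Binary (16 bits): 0010010110110100.
Split 4+6+6: 0010 | 010110 | 110100.
Byte 1: 11100010 = 0xE2.
Byte 2: 10010110 = 0x96.
Byte 3: 10110100 = 0xB4.

E2 96 B4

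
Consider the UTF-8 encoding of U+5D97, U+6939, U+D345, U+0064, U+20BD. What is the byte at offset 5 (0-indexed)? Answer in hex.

U+5D97 → 3-byte form E5 B6 97 at offsets 0–2.
U+6939 → 3-byte form E6 A4 B9 at offsets 3–5.
Offset 5 falls in char 2's range; it's byte 3 of E6 A4 B9 = 0xB9.

0xB9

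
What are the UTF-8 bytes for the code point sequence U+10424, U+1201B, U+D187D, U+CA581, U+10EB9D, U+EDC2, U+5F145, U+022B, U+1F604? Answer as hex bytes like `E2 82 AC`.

F0 90 90 A4 F0 92 80 9B F3 91 A1 BD F3 8A 96 81 F4 8E AE 9D EE B7 82 F1 9F 85 85 C8 AB F0 9F 98 84

U+10424: 4-byte form → F0 90 90 A4.
U+1201B: 4-byte form → F0 92 80 9B.
U+D187D: 4-byte form → F3 91 A1 BD.
U+CA581: 4-byte form → F3 8A 96 81.
U+10EB9D: 4-byte form → F4 8E AE 9D.
U+EDC2: 3-byte form → EE B7 82.
U+5F145: 4-byte form → F1 9F 85 85.
U+022B: 2-byte form → C8 AB.
U+1F604: 4-byte form → F0 9F 98 84.
Concatenated (33 bytes): F0 90 90 A4 F0 92 80 9B F3 91 A1 BD F3 8A 96 81 F4 8E AE 9D EE B7 82 F1 9F 85 85 C8 AB F0 9F 98 84.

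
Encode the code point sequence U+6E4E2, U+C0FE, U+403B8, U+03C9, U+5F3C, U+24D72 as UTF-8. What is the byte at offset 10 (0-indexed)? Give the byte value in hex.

U+6E4E2 → 4-byte form F1 AE 93 A2 at offsets 0–3.
U+C0FE → 3-byte form EC 83 BE at offsets 4–6.
U+403B8 → 4-byte form F1 80 8E B8 at offsets 7–10.
Offset 10 falls in char 3's range; it's byte 4 of F1 80 8E B8 = 0xB8.

0xB8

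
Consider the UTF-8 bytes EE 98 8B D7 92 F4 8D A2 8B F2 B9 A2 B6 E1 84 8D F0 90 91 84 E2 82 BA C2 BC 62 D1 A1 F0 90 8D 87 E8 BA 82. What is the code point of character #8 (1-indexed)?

Offset 0: leading byte 0xEE = 11101110 → 3-byte char #1 = EE 98 8B.
Offset 3: leading byte 0xD7 = 11010111 → 2-byte char #2 = D7 92.
Offset 5: leading byte 0xF4 = 11110100 → 4-byte char #3 = F4 8D A2 8B.
Offset 9: leading byte 0xF2 = 11110010 → 4-byte char #4 = F2 B9 A2 B6.
Offset 13: leading byte 0xE1 = 11100001 → 3-byte char #5 = E1 84 8D.
Offset 16: leading byte 0xF0 = 11110000 → 4-byte char #6 = F0 90 91 84.
Offset 20: leading byte 0xE2 = 11100010 → 3-byte char #7 = E2 82 BA.
Offset 23: leading byte 0xC2 = 11000010 → 2-byte char #8 = C2 BC.
Leading byte 0xC2 = 11000010 matches 110xxxxx → 2-byte sequence.
Byte 1: 0xC2 = 11000010, payload 00010 (5 bits).
Byte 2: 0xBC = 10111100 (10xxxxxx ✓), payload 111100.
Concatenate: 00010111100 = 0xBC (11 bits → U+00BC).

U+00BC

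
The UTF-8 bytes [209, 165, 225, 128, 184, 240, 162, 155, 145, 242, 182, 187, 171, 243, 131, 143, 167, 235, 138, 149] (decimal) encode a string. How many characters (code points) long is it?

Byte at offset 0: 0xD1 = 11010001 → 2-byte char (#1). Advance 2.
Byte at offset 2: 0xE1 = 11100001 → 3-byte char (#2). Advance 3.
Byte at offset 5: 0xF0 = 11110000 → 4-byte char (#3). Advance 4.
Byte at offset 9: 0xF2 = 11110010 → 4-byte char (#4). Advance 4.
Byte at offset 13: 0xF3 = 11110011 → 4-byte char (#5). Advance 4.
Byte at offset 17: 0xEB = 11101011 → 3-byte char (#6). Advance 3.
Reached end at offset 20 after 6 code points.

6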